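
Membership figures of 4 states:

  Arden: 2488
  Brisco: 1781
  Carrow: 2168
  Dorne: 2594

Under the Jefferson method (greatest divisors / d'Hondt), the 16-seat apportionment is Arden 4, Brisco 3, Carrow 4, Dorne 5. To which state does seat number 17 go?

Arden

Priority for the next seat is population ÷ (current seats + 1).
Priorities: Arden 497.600, Brisco 445.250, Carrow 433.600, Dorne 432.333.
Highest priority: Arden.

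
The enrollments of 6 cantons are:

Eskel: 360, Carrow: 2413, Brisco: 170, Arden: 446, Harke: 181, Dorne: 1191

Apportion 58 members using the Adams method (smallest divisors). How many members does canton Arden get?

Standard divisor 4761/58 ≈ 82.086; standard quotas: Eskel 4.386, Carrow 29.396, Brisco 2.071, Arden 5.433, Harke 2.205, Dorne 14.509.
Rounding up gives 5, 30, 3, 6, 3, 15 = 62 seats, so the divisor must be adjusted.
With modified divisor 88: modified quotas Eskel 4.091, Carrow 27.420, Brisco 1.932, Arden 5.068, Harke 2.057, Dorne 13.534.
Rounding up: Eskel 5, Carrow 28, Brisco 2, Arden 6, Harke 3, Dorne 14 (total 58).
Arden receives 6.

6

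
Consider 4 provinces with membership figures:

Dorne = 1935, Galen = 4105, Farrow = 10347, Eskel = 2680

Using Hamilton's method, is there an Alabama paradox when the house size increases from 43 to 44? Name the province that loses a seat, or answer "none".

At 43 seats: Dorne 5, Galen 9, Farrow 23, Eskel 6.
At 44 seats: Dorne 4, Galen 10, Farrow 24, Eskel 6.
Dorne drops from 5 to 4.

Dorne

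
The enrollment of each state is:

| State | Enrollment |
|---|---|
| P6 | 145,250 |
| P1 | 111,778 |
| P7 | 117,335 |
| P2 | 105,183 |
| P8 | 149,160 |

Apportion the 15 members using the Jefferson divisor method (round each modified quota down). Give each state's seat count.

Standard divisor 628706/15 ≈ 41913.733; standard quotas: P6 3.465, P1 2.667, P7 2.799, P2 2.510, P8 3.559.
Rounding down gives 3, 2, 2, 2, 3 = 12 seats, so the divisor must be adjusted.
With modified divisor 36800: modified quotas P6 3.947, P1 3.037, P7 3.188, P2 2.858, P8 4.053.
Rounding down: P6 3, P1 3, P7 3, P2 2, P8 4 (total 15).

P6: 3; P1: 3; P7: 3; P2: 2; P8: 4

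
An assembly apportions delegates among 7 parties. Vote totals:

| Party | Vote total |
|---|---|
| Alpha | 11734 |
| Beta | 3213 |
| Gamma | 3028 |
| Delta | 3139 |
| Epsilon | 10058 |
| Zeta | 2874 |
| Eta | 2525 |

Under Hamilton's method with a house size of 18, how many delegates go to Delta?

Total 36571; standard divisor 36571/18 ≈ 2031.722.
Standard quotas: Alpha 5.7754, Beta 1.5814, Gamma 1.4904, Delta 1.5450, Epsilon 4.9505, Zeta 1.4146, Eta 1.2428.
Lower quotas: Alpha 5, Beta 1, Gamma 1, Delta 1, Epsilon 4, Zeta 1, Eta 1 (sum 14, leaving 4 seats).
Remainders in descending order: Epsilon 0.9505, Alpha 0.7754, Beta 0.5814, Delta 0.5450, Gamma 0.4904, Zeta 0.4146, Eta 0.2428.
The surplus seats go to Epsilon, Alpha, Beta, Delta.
Delta receives 2.

2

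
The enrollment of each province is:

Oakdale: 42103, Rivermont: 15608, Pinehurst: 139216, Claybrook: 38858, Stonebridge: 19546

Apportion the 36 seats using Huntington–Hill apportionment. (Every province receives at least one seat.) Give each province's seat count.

Oakdale 6; Rivermont 2; Pinehurst 20; Claybrook 5; Stonebridge 3

With divisor 7118: modified quotas Oakdale 5.915, Rivermont 2.193, Pinehurst 19.558, Claybrook 5.459, Stonebridge 2.746.
Geometric-mean thresholds: Oakdale √(5·6)=5.477, Rivermont √(2·3)=2.449, Pinehurst √(19·20)=19.494, Claybrook √(5·6)=5.477, Stonebridge √(2·3)=2.449.
Each quota rounded against its threshold gives Oakdale 6, Rivermont 2, Pinehurst 20, Claybrook 5, Stonebridge 3 (total 36).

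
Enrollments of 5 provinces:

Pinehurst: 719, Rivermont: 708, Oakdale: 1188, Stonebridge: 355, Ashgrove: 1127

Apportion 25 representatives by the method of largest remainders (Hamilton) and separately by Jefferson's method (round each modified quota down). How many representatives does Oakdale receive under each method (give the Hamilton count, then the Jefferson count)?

Hamilton: Pinehurst 5, Rivermont 4, Oakdale 7, Stonebridge 2, Ashgrove 7.
Jefferson: Pinehurst 4, Rivermont 4, Oakdale 8, Stonebridge 2, Ashgrove 7.
Oakdale gets 7 under Hamilton and 8 under Jefferson.

7 and 8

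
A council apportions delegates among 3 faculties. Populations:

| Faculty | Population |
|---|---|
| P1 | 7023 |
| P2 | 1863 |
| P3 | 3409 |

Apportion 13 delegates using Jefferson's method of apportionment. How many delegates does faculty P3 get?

Standard divisor 12295/13 ≈ 945.769; standard quotas: P1 7.426, P2 1.970, P3 3.604.
Rounding down gives 7, 1, 3 = 11 seats, so the divisor must be adjusted.
With modified divisor 870: modified quotas P1 8.072, P2 2.141, P3 3.918.
Rounding down: P1 8, P2 2, P3 3 (total 13).
P3 receives 3.

3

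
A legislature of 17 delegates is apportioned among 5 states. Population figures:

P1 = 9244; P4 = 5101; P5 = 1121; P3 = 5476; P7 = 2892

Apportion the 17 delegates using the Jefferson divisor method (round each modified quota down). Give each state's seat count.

P1: 7, P4: 4, P5: 0, P3: 4, P7: 2

Standard divisor 23834/17 ≈ 1402; standard quotas: P1 6.593, P4 3.638, P5 0.800, P3 3.906, P7 2.063.
Rounding down gives 6, 3, 0, 3, 2 = 14 seats, so the divisor must be adjusted.
With modified divisor 1200: modified quotas P1 7.703, P4 4.251, P5 0.934, P3 4.563, P7 2.410.
Rounding down: P1 7, P4 4, P5 0, P3 4, P7 2 (total 17).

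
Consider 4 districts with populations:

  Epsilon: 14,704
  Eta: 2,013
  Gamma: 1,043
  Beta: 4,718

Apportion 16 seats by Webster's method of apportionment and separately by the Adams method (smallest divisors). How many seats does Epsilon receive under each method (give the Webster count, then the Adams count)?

Webster: Epsilon 11, Eta 1, Gamma 1, Beta 3.
Adams: Epsilon 10, Eta 2, Gamma 1, Beta 3.
Epsilon gets 11 under Webster and 10 under Adams.

11 and 10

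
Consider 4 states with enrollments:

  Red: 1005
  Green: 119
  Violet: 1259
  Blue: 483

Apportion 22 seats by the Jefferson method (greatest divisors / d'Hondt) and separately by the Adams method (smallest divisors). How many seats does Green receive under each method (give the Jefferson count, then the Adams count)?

Jefferson: Red 8, Green 0, Violet 10, Blue 4.
Adams: Red 8, Green 1, Violet 9, Blue 4.
Green gets 0 under Jefferson and 1 under Adams.

0 and 1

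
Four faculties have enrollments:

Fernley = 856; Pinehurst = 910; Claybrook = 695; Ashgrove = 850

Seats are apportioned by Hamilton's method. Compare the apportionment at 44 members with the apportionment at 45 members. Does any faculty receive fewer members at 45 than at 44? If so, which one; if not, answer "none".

At 44 seats: Fernley 12, Pinehurst 12, Claybrook 9, Ashgrove 11.
At 45 seats: Fernley 12, Pinehurst 12, Claybrook 9, Ashgrove 12.
No faculty's allocation decreased.

none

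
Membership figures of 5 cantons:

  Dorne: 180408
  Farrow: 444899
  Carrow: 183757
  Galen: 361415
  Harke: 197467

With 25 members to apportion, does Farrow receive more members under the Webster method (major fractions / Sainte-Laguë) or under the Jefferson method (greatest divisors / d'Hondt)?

Jefferson

Webster: Dorne 3, Farrow 8, Carrow 3, Galen 7, Harke 4.
Jefferson: Dorne 3, Farrow 9, Carrow 3, Galen 7, Harke 3.
Farrow gets 8 under Webster and 9 under Jefferson.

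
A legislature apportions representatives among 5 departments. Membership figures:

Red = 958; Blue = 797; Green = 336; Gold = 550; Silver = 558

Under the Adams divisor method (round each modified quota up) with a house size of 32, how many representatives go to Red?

9

Standard divisor 3199/32 ≈ 99.969; standard quotas: Red 9.583, Blue 7.972, Green 3.361, Gold 5.502, Silver 5.582.
Rounding up gives 10, 8, 4, 6, 6 = 34 seats, so the divisor must be adjusted.
With modified divisor 111: modified quotas Red 8.631, Blue 7.180, Green 3.027, Gold 4.955, Silver 5.027.
Rounding up: Red 9, Blue 8, Green 4, Gold 5, Silver 6 (total 32).
Red receives 9.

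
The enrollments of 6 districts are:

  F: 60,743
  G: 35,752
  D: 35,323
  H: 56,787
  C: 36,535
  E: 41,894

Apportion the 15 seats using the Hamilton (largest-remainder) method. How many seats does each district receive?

F 4, G 2, D 2, H 3, C 2, E 2

Total 267034; standard divisor 267034/15 ≈ 17802.267.
Standard quotas: F 3.4121, G 2.0083, D 1.9842, H 3.1899, C 2.0523, E 2.3533.
Lower quotas: F 3, G 2, D 1, H 3, C 2, E 2 (sum 13, leaving 2 seats).
Remainders in descending order: D 0.9842, F 0.4121, E 0.3533, H 0.1899, C 0.0523, G 0.0083.
Largest remainders: D, F receive the extra seats.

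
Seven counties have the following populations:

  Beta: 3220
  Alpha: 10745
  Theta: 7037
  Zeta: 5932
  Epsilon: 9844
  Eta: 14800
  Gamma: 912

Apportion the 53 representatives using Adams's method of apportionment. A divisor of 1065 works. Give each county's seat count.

Beta 4; Alpha 11; Theta 7; Zeta 6; Epsilon 10; Eta 14; Gamma 1

With modified divisor 1065: modified quotas Beta 3.023, Alpha 10.089, Theta 6.608, Zeta 5.570, Epsilon 9.243, Eta 13.897, Gamma 0.856.
Rounding up: Beta 4, Alpha 11, Theta 7, Zeta 6, Epsilon 10, Eta 14, Gamma 1 (total 53).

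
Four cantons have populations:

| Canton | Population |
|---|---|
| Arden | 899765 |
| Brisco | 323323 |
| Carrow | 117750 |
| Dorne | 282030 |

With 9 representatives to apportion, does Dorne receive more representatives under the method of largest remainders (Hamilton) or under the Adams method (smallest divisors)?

Hamilton: Arden 5, Brisco 2, Carrow 1, Dorne 1.
Adams: Arden 4, Brisco 2, Carrow 1, Dorne 2.
Dorne gets 1 under Hamilton and 2 under Adams.

Adams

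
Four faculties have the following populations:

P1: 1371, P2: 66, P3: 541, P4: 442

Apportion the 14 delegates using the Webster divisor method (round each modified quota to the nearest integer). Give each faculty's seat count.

Standard divisor 2420/14 ≈ 172.857; standard quotas: P1 7.931, P2 0.382, P3 3.130, P4 2.557.
Rounding to the nearest integer gives P1 8, P2 0, P3 3, P4 3 — total 14, matching the house size, so no adjustment is needed.

P1: 8; P2: 0; P3: 3; P4: 3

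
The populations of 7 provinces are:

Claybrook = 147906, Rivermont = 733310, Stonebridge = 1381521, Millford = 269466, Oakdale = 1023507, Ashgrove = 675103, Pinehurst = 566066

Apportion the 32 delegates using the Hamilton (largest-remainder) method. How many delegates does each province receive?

Claybrook=1; Rivermont=5; Stonebridge=9; Millford=2; Oakdale=7; Ashgrove=4; Pinehurst=4

The standard divisor is 4796879/32 ≈ 149902.469.
Standard quotas: Claybrook 0.9867, Rivermont 4.8919, Stonebridge 9.2161, Millford 1.7976, Oakdale 6.8278, Ashgrove 4.5036, Pinehurst 3.7762.
Lower quotas: Claybrook 0, Rivermont 4, Stonebridge 9, Millford 1, Oakdale 6, Ashgrove 4, Pinehurst 3 (sum 27, leaving 5 seats).
Remainders in descending order: Claybrook 0.9867, Rivermont 0.8919, Oakdale 0.8278, Millford 0.7976, Pinehurst 0.7762, Ashgrove 0.5036, Stonebridge 0.2161.
The surplus seats go to Claybrook, Rivermont, Oakdale, Millford, Pinehurst.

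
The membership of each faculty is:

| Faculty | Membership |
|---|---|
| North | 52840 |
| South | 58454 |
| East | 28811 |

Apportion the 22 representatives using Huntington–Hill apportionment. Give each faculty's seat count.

North 8, South 9, East 5

With divisor 6335: modified quotas North 8.341, South 9.227, East 4.548.
Geometric-mean thresholds: North √(8·9)=8.485, South √(9·10)=9.487, East √(4·5)=4.472.
Each quota rounded against its threshold gives North 8, South 9, East 5 (total 22).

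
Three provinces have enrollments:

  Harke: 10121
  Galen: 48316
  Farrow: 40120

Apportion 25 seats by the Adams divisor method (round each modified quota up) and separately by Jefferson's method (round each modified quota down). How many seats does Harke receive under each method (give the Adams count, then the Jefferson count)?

Adams: Harke 3, Galen 12, Farrow 10.
Jefferson: Harke 2, Galen 13, Farrow 10.
Harke gets 3 under Adams and 2 under Jefferson.

3 and 2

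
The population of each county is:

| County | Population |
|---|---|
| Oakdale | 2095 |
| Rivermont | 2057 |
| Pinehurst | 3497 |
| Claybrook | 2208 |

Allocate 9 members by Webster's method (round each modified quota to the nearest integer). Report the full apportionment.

Standard divisor 9857/9 ≈ 1095.222; standard quotas: Oakdale 1.913, Rivermont 1.878, Pinehurst 3.193, Claybrook 2.016.
Rounding to the nearest integer gives Oakdale 2, Rivermont 2, Pinehurst 3, Claybrook 2 — total 9, matching the house size, so no adjustment is needed.

Oakdale: 2, Rivermont: 2, Pinehurst: 3, Claybrook: 2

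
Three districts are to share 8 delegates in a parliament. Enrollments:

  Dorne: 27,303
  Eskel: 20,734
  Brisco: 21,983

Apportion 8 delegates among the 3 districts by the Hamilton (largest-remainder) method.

Dorne 3, Eskel 2, Brisco 3

The standard divisor is 70020/8 ≈ 8752.5.
Standard quotas: Dorne 3.1195, Eskel 2.3689, Brisco 2.5116.
Lower quotas: Dorne 3, Eskel 2, Brisco 2 (sum 7, leaving 1 seat).
Remainders in descending order: Brisco 0.5116, Eskel 0.3689, Dorne 0.1195.
Largest remainder: Brisco receives the extra seat.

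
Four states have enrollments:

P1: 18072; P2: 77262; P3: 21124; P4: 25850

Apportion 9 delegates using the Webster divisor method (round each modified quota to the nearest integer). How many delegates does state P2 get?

5

Standard divisor 142308/9 ≈ 15812; standard quotas: P1 1.143, P2 4.886, P3 1.336, P4 1.635.
Rounding to the nearest integer gives P1 1, P2 5, P3 1, P4 2 — total 9, matching the house size, so no adjustment is needed.
P2 receives 5.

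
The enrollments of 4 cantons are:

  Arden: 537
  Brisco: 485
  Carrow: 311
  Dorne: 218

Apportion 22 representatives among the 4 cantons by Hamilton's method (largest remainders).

Arden=8; Brisco=7; Carrow=4; Dorne=3

Standard divisor: 1551 ÷ 22 ≈ 70.5.
Standard quotas: Arden 7.617, Brisco 6.879, Carrow 4.411, Dorne 3.092.
Lower quotas: Arden 7, Brisco 6, Carrow 4, Dorne 3 (sum 20, leaving 2 seats).
Remainders in descending order: Brisco 0.879, Arden 0.617, Carrow 0.411, Dorne 0.092.
Largest remainders: Brisco, Arden receive the extra seats.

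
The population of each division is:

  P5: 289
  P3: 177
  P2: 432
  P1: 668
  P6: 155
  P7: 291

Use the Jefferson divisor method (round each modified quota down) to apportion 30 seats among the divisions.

Standard divisor 2012/30 ≈ 67.067; standard quotas: P5 4.309, P3 2.639, P2 6.441, P1 9.960, P6 2.311, P7 4.339.
Rounding down gives 4, 2, 6, 9, 2, 4 = 27 seats, so the divisor must be adjusted.
With modified divisor 60: modified quotas P5 4.817, P3 2.950, P2 7.200, P1 11.133, P6 2.583, P7 4.850.
Rounding down: P5 4, P3 2, P2 7, P1 11, P6 2, P7 4 (total 30).

P5 4; P3 2; P2 7; P1 11; P6 2; P7 4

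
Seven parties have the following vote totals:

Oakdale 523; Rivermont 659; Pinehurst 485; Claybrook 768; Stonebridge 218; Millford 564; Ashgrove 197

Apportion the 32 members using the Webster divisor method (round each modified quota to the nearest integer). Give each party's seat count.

Oakdale 5; Rivermont 6; Pinehurst 5; Claybrook 7; Stonebridge 2; Millford 5; Ashgrove 2

Standard divisor 3414/32 ≈ 106.688; standard quotas: Oakdale 4.902, Rivermont 6.177, Pinehurst 4.546, Claybrook 7.199, Stonebridge 2.043, Millford 5.286, Ashgrove 1.847.
Rounding to the nearest integer gives Oakdale 5, Rivermont 6, Pinehurst 5, Claybrook 7, Stonebridge 2, Millford 5, Ashgrove 2 — total 32, matching the house size, so no adjustment is needed.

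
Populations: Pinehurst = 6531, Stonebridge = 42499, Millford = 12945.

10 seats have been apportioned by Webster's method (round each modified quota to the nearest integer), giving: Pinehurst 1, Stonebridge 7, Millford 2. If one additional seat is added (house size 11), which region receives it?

Stonebridge

Priority for the next seat is population ÷ (current seats + 0.5).
Priorities: Pinehurst 4354.000, Stonebridge 5666.533, Millford 5178.000.
Highest priority: Stonebridge.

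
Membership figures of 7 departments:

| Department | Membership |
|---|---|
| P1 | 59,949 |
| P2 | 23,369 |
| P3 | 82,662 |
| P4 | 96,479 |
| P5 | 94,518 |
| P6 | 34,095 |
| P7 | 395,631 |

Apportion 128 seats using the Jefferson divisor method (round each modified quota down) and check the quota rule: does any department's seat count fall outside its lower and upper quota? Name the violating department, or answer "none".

P7

Standard quotas: P1 9.754, P2 3.802, P3 13.449, P4 15.698, P5 15.378, P6 5.547, P7 64.371.
Jefferson allocation: P1 10, P2 3, P3 13, P4 16, P5 15, P6 5, P7 66.
P7 has quota 64.371 (lower 64, upper 65) but receives 66 — outside the quota interval.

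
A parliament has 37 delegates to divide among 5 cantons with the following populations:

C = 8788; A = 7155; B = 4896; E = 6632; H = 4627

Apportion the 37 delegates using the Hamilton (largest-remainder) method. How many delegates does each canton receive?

C 10, A 8, B 6, E 8, H 5

The standard divisor is 32098/37 ≈ 867.514.
Standard quotas: C 10.1301, A 8.2477, B 5.6437, E 7.6448, H 5.3336.
Lower quotas: C 10, A 8, B 5, E 7, H 5 (sum 35, leaving 2 seats).
Remainders in descending order: E 0.6448, B 0.6437, H 0.3336, A 0.2477, C 0.1301.
Largest remainders: E, B receive the extra seats.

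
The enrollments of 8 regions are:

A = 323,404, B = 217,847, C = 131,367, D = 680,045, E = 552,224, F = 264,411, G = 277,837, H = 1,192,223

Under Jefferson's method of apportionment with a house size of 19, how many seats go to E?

Standard divisor 3639358/19 ≈ 191545.158; standard quotas: A 1.688, B 1.137, C 0.686, D 3.550, E 2.883, F 1.380, G 1.451, H 6.224.
Rounding down gives 1, 1, 0, 3, 2, 1, 1, 6 = 15 seats, so the divisor must be adjusted.
With modified divisor 155400: modified quotas A 2.081, B 1.402, C 0.845, D 4.376, E 3.554, F 1.701, G 1.788, H 7.672.
Rounding down: A 2, B 1, C 0, D 4, E 3, F 1, G 1, H 7 (total 19).
E receives 3.

3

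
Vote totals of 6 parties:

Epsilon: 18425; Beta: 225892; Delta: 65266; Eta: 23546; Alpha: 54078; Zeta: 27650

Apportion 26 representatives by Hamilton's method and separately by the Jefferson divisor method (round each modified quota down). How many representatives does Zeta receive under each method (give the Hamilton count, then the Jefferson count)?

Hamilton: Epsilon 1, Beta 14, Delta 4, Eta 2, Alpha 3, Zeta 2.
Jefferson: Epsilon 1, Beta 16, Delta 4, Eta 1, Alpha 3, Zeta 1.
Zeta gets 2 under Hamilton and 1 under Jefferson.

2 and 1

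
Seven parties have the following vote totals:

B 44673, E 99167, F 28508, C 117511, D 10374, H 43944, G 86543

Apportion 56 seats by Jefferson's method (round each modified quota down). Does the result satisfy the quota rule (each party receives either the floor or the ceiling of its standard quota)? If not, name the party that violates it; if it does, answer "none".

none

Standard quotas: B 5.808, E 12.893, F 3.706, C 15.278, D 1.349, H 5.713, G 11.252.
Jefferson allocation: B 6, E 13, F 3, C 16, D 1, H 6, G 11.
Every allocation lies between the lower and upper quota.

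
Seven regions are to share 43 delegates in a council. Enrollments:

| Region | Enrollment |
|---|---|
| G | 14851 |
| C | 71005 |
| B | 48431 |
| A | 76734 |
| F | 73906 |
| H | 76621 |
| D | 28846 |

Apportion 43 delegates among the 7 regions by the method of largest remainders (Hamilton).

G 2, C 8, B 5, A 9, F 8, H 8, D 3

Total 390394; standard divisor 390394/43 ≈ 9078.93.
Standard quotas: G 1.6358, C 7.8209, B 5.3344, A 8.4519, F 8.1404, H 8.4394, D 3.1772.
Lower quotas: G 1, C 7, B 5, A 8, F 8, H 8, D 3 (sum 40, leaving 3 seats).
Remainders in descending order: C 0.8209, G 0.6358, A 0.4519, H 0.4394, B 0.3344, D 0.1772, F 0.1404.
The surplus seats go to C, G, A.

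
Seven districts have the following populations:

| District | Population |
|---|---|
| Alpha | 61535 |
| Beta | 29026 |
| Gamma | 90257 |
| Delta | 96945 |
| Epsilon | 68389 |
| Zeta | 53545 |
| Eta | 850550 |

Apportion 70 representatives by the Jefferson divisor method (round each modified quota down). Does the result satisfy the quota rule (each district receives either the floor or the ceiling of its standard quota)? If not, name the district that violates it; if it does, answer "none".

Eta

Standard quotas: Alpha 3.445, Beta 1.625, Gamma 5.053, Delta 5.428, Epsilon 3.829, Zeta 2.998, Eta 47.621.
Jefferson allocation: Alpha 3, Beta 1, Gamma 5, Delta 5, Epsilon 4, Zeta 3, Eta 49.
Eta has quota 47.621 (lower 47, upper 48) but receives 49 — outside the quota interval.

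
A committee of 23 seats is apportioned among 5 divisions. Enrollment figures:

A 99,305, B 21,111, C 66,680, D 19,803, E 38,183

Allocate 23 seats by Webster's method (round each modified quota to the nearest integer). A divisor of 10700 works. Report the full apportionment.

A: 9, B: 2, C: 6, D: 2, E: 4

With modified divisor 10700: modified quotas A 9.281, B 1.973, C 6.232, D 1.851, E 3.569.
Rounding to the nearest integer: A 9, B 2, C 6, D 2, E 4 (total 23).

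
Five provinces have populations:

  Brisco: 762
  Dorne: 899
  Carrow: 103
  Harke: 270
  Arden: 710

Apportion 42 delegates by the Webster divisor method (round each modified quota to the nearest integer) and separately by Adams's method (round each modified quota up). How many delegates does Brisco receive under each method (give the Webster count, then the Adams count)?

Webster: Brisco 11, Dorne 14, Carrow 2, Harke 4, Arden 11.
Adams: Brisco 12, Dorne 13, Carrow 2, Harke 4, Arden 11.
Brisco gets 11 under Webster and 12 under Adams.

11 and 12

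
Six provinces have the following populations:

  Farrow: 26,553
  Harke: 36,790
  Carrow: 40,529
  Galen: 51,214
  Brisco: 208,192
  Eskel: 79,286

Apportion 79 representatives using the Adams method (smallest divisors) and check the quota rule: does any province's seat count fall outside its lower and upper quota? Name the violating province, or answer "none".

Brisco

Standard quotas: Farrow 4.740, Harke 6.567, Carrow 7.235, Galen 9.142, Brisco 37.163, Eskel 14.153.
Adams allocation: Farrow 5, Harke 7, Carrow 8, Galen 9, Brisco 36, Eskel 14.
Brisco has quota 37.163 (lower 37, upper 38) but receives 36 — outside the quota interval.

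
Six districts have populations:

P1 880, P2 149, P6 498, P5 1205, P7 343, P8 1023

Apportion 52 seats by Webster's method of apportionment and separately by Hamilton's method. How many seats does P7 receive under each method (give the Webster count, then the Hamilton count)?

Webster: P1 11, P2 2, P6 6, P5 16, P7 4, P8 13.
Hamilton: P1 11, P2 2, P6 6, P5 15, P7 5, P8 13.
P7 gets 4 under Webster and 5 under Hamilton.

4 and 5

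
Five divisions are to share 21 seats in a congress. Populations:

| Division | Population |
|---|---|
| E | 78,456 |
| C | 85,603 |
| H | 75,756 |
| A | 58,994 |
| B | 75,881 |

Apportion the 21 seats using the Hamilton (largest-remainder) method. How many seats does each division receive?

The standard divisor is 374690/21 ≈ 17842.381.
Standard quotas: E 4.3972, C 4.7977, H 4.2458, A 3.3064, B 4.2529.
Lower quotas: E 4, C 4, H 4, A 3, B 4 (sum 19, leaving 2 seats).
Remainders in descending order: C 0.7977, E 0.3972, A 0.3064, B 0.2529, H 0.2458.
Largest remainders: C, E receive the extra seats.

E 5, C 5, H 4, A 3, B 4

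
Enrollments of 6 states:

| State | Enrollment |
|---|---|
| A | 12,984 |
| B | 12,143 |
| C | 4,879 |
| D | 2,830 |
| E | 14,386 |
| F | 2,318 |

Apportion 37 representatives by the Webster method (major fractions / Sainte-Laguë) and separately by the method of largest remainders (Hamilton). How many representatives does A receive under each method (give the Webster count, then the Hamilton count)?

Webster: A 9, B 9, C 4, D 2, E 11, F 2.
Hamilton: A 10, B 9, C 3, D 2, E 11, F 2.
A gets 9 under Webster and 10 under Hamilton.

9 and 10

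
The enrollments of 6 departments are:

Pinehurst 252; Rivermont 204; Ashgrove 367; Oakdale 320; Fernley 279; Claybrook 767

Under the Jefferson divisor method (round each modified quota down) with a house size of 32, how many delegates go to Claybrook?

Standard divisor 2189/32 ≈ 68.406; standard quotas: Pinehurst 3.684, Rivermont 2.982, Ashgrove 5.365, Oakdale 4.678, Fernley 4.079, Claybrook 11.212.
Rounding down gives 3, 2, 5, 4, 4, 11 = 29 seats, so the divisor must be adjusted.
With modified divisor 63.5: modified quotas Pinehurst 3.969, Rivermont 3.213, Ashgrove 5.780, Oakdale 5.039, Fernley 4.394, Claybrook 12.079.
Rounding down: Pinehurst 3, Rivermont 3, Ashgrove 5, Oakdale 5, Fernley 4, Claybrook 12 (total 32).
Claybrook receives 12.

12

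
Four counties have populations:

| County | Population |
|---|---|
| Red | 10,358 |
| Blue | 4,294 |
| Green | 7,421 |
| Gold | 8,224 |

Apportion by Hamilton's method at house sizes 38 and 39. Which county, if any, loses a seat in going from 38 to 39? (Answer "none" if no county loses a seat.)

Blue

At 38 seats: Red 13, Blue 6, Green 9, Gold 10.
At 39 seats: Red 13, Blue 5, Green 10, Gold 11.
Blue drops from 6 to 5.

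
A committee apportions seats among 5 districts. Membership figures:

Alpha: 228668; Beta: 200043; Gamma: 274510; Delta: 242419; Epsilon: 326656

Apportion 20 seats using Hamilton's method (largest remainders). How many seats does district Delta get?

4

Total 1272296; standard divisor 1272296/20 ≈ 63614.8.
Standard quotas: Alpha 3.5946, Beta 3.1446, Gamma 4.3152, Delta 3.8107, Epsilon 5.1349.
Lower quotas: Alpha 3, Beta 3, Gamma 4, Delta 3, Epsilon 5 (sum 18, leaving 2 seats).
Remainders in descending order: Delta 0.8107, Alpha 0.5946, Gamma 0.3152, Beta 0.1446, Epsilon 0.1349.
The surplus seats go to Delta, Alpha.
Delta receives 4.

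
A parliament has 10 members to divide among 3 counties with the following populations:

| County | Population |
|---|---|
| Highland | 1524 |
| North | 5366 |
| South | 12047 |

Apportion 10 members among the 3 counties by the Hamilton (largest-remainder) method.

Highland: 1; North: 3; South: 6

Total 18937; standard divisor 18937/10 ≈ 1893.7.
Standard quotas: Highland 0.8048, North 2.8336, South 6.3616.
Lower quotas: Highland 0, North 2, South 6 (sum 8, leaving 2 seats).
Remainders in descending order: North 0.8336, Highland 0.8048, South 0.3616.
Largest remainders: North, Highland receive the extra seats.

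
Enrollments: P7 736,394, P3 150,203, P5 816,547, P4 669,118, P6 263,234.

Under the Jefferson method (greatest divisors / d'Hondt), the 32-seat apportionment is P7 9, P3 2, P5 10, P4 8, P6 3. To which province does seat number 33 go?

Priority for the next seat is population ÷ (current seats + 1).
Priorities: P7 73639.400, P3 50067.667, P5 74231.545, P4 74346.444, P6 65808.500.
Highest priority: P4.

P4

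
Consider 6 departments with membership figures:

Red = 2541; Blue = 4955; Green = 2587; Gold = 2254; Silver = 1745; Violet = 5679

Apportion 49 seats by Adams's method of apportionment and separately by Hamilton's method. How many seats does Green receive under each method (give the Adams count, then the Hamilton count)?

6 and 7

Adams: Red 6, Blue 12, Green 6, Gold 6, Silver 5, Violet 14.
Hamilton: Red 6, Blue 12, Green 7, Gold 6, Silver 4, Violet 14.
Green gets 6 under Adams and 7 under Hamilton.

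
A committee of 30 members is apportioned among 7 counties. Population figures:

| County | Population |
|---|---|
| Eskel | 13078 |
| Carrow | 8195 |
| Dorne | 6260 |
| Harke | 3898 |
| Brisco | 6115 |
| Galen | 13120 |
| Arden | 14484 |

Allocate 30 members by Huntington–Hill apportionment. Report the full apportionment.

With divisor 2300: modified quotas Eskel 5.686, Carrow 3.563, Dorne 2.722, Harke 1.695, Brisco 2.659, Galen 5.704, Arden 6.297.
Geometric-mean thresholds: Eskel √(5·6)=5.477, Carrow √(3·4)=3.464, Dorne √(2·3)=2.449, Harke √(1·2)=1.414, Brisco √(2·3)=2.449, Galen √(5·6)=5.477, Arden √(6·7)=6.481.
Each quota rounded against its threshold gives Eskel 6, Carrow 4, Dorne 3, Harke 2, Brisco 3, Galen 6, Arden 6 (total 30).

Eskel 6; Carrow 4; Dorne 3; Harke 2; Brisco 3; Galen 6; Arden 6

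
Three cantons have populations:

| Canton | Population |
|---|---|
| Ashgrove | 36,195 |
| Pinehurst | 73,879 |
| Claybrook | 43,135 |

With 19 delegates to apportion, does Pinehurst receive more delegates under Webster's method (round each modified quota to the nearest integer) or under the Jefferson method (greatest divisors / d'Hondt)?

Webster: Ashgrove 5, Pinehurst 9, Claybrook 5.
Jefferson: Ashgrove 4, Pinehurst 10, Claybrook 5.
Pinehurst gets 9 under Webster and 10 under Jefferson.

Jefferson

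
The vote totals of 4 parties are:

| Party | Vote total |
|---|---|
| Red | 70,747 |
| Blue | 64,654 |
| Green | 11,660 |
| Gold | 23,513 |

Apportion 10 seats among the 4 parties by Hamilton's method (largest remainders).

Red=4, Blue=4, Green=1, Gold=1

The standard divisor is 170574/10 ≈ 17057.4.
Standard quotas: Red 4.1476, Blue 3.7904, Green 0.6836, Gold 1.3785.
Lower quotas: Red 4, Blue 3, Green 0, Gold 1 (sum 8, leaving 2 seats).
Remainders in descending order: Blue 0.7904, Green 0.6836, Gold 0.3785, Red 0.1476.
Largest remainders: Blue, Green receive the extra seats.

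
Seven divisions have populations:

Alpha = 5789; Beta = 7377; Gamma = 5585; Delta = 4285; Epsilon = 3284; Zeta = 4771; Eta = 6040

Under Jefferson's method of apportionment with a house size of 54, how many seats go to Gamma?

Standard divisor 37131/54 ≈ 687.611; standard quotas: Alpha 8.419, Beta 10.728, Gamma 8.122, Delta 6.232, Epsilon 4.776, Zeta 6.939, Eta 8.784.
Rounding down gives 8, 10, 8, 6, 4, 6, 8 = 50 seats, so the divisor must be adjusted.
With modified divisor 650: modified quotas Alpha 8.906, Beta 11.349, Gamma 8.592, Delta 6.592, Epsilon 5.052, Zeta 7.340, Eta 9.292.
Rounding down: Alpha 8, Beta 11, Gamma 8, Delta 6, Epsilon 5, Zeta 7, Eta 9 (total 54).
Gamma receives 8.

8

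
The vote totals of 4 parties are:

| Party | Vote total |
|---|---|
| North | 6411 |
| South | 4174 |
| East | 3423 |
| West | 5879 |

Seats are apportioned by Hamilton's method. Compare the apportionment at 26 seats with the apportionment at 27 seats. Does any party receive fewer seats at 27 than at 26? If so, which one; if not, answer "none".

At 26 seats: North 8, South 5, East 5, West 8.
At 27 seats: North 9, South 6, East 4, West 8.
East drops from 5 to 4.

East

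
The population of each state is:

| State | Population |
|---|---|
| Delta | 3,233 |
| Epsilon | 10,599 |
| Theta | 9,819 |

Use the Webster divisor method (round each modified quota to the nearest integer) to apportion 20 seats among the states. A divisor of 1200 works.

Delta=3, Epsilon=9, Theta=8

With modified divisor 1200: modified quotas Delta 2.694, Epsilon 8.832, Theta 8.182.
Rounding to the nearest integer: Delta 3, Epsilon 9, Theta 8 (total 20).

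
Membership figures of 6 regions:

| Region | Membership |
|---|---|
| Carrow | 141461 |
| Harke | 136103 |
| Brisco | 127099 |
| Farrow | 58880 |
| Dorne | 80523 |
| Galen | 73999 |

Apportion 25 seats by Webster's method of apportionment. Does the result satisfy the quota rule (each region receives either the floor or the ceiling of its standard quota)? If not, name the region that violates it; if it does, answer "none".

Standard quotas: Carrow 5.722, Harke 5.505, Brisco 5.141, Farrow 2.382, Dorne 3.257, Galen 2.993.
Webster allocation: Carrow 6, Harke 6, Brisco 5, Farrow 2, Dorne 3, Galen 3.
Every allocation lies between the lower and upper quota.

none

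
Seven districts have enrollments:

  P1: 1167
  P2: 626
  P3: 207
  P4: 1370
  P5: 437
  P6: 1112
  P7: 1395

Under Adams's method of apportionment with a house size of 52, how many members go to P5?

Standard divisor 6314/52 ≈ 121.423; standard quotas: P1 9.611, P2 5.156, P3 1.705, P4 11.283, P5 3.599, P6 9.158, P7 11.489.
Rounding up gives 10, 6, 2, 12, 4, 10, 12 = 56 seats, so the divisor must be adjusted.
With modified divisor 128: modified quotas P1 9.117, P2 4.891, P3 1.617, P4 10.703, P5 3.414, P6 8.688, P7 10.898.
Rounding up: P1 10, P2 5, P3 2, P4 11, P5 4, P6 9, P7 11 (total 52).
P5 receives 4.

4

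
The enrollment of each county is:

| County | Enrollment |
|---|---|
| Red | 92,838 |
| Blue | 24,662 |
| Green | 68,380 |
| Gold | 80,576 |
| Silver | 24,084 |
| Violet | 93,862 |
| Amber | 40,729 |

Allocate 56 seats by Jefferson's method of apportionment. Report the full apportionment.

Standard divisor 425131/56 ≈ 7591.625; standard quotas: Red 12.229, Blue 3.249, Green 9.007, Gold 10.614, Silver 3.172, Violet 12.364, Amber 5.365.
Rounding down gives 12, 3, 9, 10, 3, 12, 5 = 54 seats, so the divisor must be adjusted.
With modified divisor 7200: modified quotas Red 12.894, Blue 3.425, Green 9.497, Gold 11.191, Silver 3.345, Violet 13.036, Amber 5.657.
Rounding down: Red 12, Blue 3, Green 9, Gold 11, Silver 3, Violet 13, Amber 5 (total 56).

Red=12, Blue=3, Green=9, Gold=11, Silver=3, Violet=13, Amber=5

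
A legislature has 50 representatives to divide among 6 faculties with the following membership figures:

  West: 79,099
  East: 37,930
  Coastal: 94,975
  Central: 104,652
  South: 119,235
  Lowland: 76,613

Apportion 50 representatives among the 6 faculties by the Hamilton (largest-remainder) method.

West=8; East=4; Coastal=9; Central=10; South=12; Lowland=7

Standard divisor: 512504 ÷ 50 ≈ 10250.08.
Standard quotas: West 7.7169, East 3.7005, Coastal 9.2658, Central 10.2099, South 11.6326, Lowland 7.4744.
Lower quotas: West 7, East 3, Coastal 9, Central 10, South 11, Lowland 7 (sum 47, leaving 3 seats).
Remainders in descending order: West 0.7169, East 0.7005, South 0.6326, Lowland 0.4744, Coastal 0.2658, Central 0.2099.
Largest remainders: West, East, South receive the extra seats.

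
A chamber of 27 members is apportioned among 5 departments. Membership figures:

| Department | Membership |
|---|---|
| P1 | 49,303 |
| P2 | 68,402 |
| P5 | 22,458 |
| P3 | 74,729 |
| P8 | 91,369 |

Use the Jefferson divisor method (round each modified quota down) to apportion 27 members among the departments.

Standard divisor 306261/27 ≈ 11343; standard quotas: P1 4.347, P2 6.030, P5 1.980, P3 6.588, P8 8.055.
Rounding down gives 4, 6, 1, 6, 8 = 25 seats, so the divisor must be adjusted.
With modified divisor 10400: modified quotas P1 4.741, P2 6.577, P5 2.159, P3 7.185, P8 8.785.
Rounding down: P1 4, P2 6, P5 2, P3 7, P8 8 (total 27).

P1=4; P2=6; P5=2; P3=7; P8=8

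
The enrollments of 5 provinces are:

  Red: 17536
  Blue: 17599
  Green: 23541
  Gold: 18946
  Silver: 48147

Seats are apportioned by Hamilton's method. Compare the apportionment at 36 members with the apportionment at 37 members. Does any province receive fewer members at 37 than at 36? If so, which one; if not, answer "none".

At 36 seats: Red 5, Blue 5, Green 7, Gold 5, Silver 14.
At 37 seats: Red 5, Blue 5, Green 7, Gold 6, Silver 14.
No province's allocation decreased.

none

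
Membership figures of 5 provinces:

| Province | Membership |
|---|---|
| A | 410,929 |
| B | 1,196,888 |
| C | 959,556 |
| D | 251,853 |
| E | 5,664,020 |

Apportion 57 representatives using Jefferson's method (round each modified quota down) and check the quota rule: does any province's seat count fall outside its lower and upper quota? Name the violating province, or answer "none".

Standard quotas: A 2.761, B 8.042, C 6.447, D 1.692, E 38.057.
Jefferson allocation: A 2, B 8, C 6, D 1, E 40.
E has quota 38.057 (lower 38, upper 39) but receives 40 — outside the quota interval.

E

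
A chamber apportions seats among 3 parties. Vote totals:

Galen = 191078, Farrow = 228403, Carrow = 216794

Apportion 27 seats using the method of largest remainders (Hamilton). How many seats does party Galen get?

The standard divisor is 636275/27 ≈ 23565.741.
Standard quotas: Galen 8.1083, Farrow 9.6922, Carrow 9.1995.
Lower quotas: Galen 8, Farrow 9, Carrow 9 (sum 26, leaving 1 seat).
Remainders in descending order: Farrow 0.6922, Carrow 0.1995, Galen 0.1083.
The surplus seat goes to Farrow.
Galen receives 8.

8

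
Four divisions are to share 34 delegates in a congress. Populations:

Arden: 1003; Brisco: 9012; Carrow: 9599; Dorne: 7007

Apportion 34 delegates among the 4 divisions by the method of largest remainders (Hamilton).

Total 26621; standard divisor 26621/34 ≈ 782.971.
Standard quotas: Arden 1.2810, Brisco 11.5100, Carrow 12.2597, Dorne 8.9493.
Lower quotas: Arden 1, Brisco 11, Carrow 12, Dorne 8 (sum 32, leaving 2 seats).
Remainders in descending order: Dorne 0.9493, Brisco 0.5100, Arden 0.2810, Carrow 0.2597.
The surplus seats go to Dorne, Brisco.

Arden 1, Brisco 12, Carrow 12, Dorne 9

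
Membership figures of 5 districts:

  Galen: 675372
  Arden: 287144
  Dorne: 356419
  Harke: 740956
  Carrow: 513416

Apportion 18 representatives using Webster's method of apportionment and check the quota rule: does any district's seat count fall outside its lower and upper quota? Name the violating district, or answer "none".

none

Standard quotas: Galen 4.724, Arden 2.009, Dorne 2.493, Harke 5.183, Carrow 3.591.
Webster allocation: Galen 5, Arden 2, Dorne 2, Harke 5, Carrow 4.
Every allocation lies between the lower and upper quota.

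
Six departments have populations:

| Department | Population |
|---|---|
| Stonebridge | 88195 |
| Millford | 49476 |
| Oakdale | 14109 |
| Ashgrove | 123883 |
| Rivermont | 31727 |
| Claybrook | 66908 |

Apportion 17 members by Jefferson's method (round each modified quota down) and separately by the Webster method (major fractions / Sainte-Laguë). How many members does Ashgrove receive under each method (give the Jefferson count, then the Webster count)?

Jefferson: Stonebridge 4, Millford 2, Oakdale 0, Ashgrove 7, Rivermont 1, Claybrook 3.
Webster: Stonebridge 4, Millford 2, Oakdale 1, Ashgrove 6, Rivermont 1, Claybrook 3.
Ashgrove gets 7 under Jefferson and 6 under Webster.

7 and 6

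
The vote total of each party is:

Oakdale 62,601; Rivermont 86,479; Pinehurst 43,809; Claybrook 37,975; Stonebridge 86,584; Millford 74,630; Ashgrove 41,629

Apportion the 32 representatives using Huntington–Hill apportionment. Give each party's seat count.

Oakdale 5; Rivermont 6; Pinehurst 3; Claybrook 3; Stonebridge 6; Millford 6; Ashgrove 3

With divisor 13493: modified quotas Oakdale 4.640, Rivermont 6.409, Pinehurst 3.247, Claybrook 2.814, Stonebridge 6.417, Millford 5.531, Ashgrove 3.085.
Geometric-mean thresholds: Oakdale √(4·5)=4.472, Rivermont √(6·7)=6.481, Pinehurst √(3·4)=3.464, Claybrook √(2·3)=2.449, Stonebridge √(6·7)=6.481, Millford √(5·6)=5.477, Ashgrove √(3·4)=3.464.
Each quota rounded against its threshold gives Oakdale 5, Rivermont 6, Pinehurst 3, Claybrook 3, Stonebridge 6, Millford 6, Ashgrove 3 (total 32).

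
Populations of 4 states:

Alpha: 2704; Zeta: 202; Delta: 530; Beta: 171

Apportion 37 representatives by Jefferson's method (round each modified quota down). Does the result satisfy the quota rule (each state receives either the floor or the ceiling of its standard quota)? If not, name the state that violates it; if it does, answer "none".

Standard quotas: Alpha 27.737, Zeta 2.072, Delta 5.437, Beta 1.754.
Jefferson allocation: Alpha 29, Zeta 2, Delta 5, Beta 1.
Alpha has quota 27.737 (lower 27, upper 28) but receives 29 — outside the quota interval.

Alpha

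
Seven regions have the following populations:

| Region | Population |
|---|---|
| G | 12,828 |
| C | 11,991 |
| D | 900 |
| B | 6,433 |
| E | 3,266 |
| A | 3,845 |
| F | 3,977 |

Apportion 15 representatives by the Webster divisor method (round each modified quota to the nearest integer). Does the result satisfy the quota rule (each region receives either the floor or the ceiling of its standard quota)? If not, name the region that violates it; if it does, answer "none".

none

Standard quotas: G 4.450, C 4.160, D 0.312, B 2.232, E 1.133, A 1.334, F 1.380.
Webster allocation: G 5, C 5, D 0, B 2, E 1, A 1, F 1.
Every allocation lies between the lower and upper quota.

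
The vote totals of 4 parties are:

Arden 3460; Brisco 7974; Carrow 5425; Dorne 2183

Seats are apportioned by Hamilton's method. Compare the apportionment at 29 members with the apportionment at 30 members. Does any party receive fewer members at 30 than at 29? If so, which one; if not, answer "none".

At 29 seats: Arden 5, Brisco 12, Carrow 8, Dorne 4.
At 30 seats: Arden 5, Brisco 13, Carrow 9, Dorne 3.
Dorne drops from 4 to 3.

Dorne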